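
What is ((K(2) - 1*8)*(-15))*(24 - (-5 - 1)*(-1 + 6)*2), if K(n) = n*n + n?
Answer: 2520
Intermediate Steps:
K(n) = n + n² (K(n) = n² + n = n + n²)
((K(2) - 1*8)*(-15))*(24 - (-5 - 1)*(-1 + 6)*2) = ((2*(1 + 2) - 1*8)*(-15))*(24 - (-5 - 1)*(-1 + 6)*2) = ((2*3 - 8)*(-15))*(24 - (-6*5)*2) = ((6 - 8)*(-15))*(24 - (-30)*2) = (-2*(-15))*(24 - 1*(-60)) = 30*(24 + 60) = 30*84 = 2520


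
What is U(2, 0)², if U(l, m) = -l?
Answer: 4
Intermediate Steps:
U(2, 0)² = (-1*2)² = (-2)² = 4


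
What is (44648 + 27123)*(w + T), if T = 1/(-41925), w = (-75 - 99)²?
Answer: 91100458950529/41925 ≈ 2.1729e+9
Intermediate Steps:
w = 30276 (w = (-174)² = 30276)
T = -1/41925 ≈ -2.3852e-5
(44648 + 27123)*(w + T) = (44648 + 27123)*(30276 - 1/41925) = 71771*(1269321299/41925) = 91100458950529/41925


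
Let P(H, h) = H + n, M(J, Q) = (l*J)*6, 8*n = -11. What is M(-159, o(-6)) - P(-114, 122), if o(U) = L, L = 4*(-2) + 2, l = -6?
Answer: 46715/8 ≈ 5839.4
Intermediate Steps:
L = -6 (L = -8 + 2 = -6)
n = -11/8 (n = (⅛)*(-11) = -11/8 ≈ -1.3750)
o(U) = -6
M(J, Q) = -36*J (M(J, Q) = -6*J*6 = -36*J)
P(H, h) = -11/8 + H (P(H, h) = H - 11/8 = -11/8 + H)
M(-159, o(-6)) - P(-114, 122) = -36*(-159) - (-11/8 - 114) = 5724 - 1*(-923/8) = 5724 + 923/8 = 46715/8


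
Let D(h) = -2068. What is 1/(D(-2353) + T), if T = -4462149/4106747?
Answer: -4106747/8497214945 ≈ -0.00048331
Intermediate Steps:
T = -4462149/4106747 (T = -4462149*1/4106747 = -4462149/4106747 ≈ -1.0865)
1/(D(-2353) + T) = 1/(-2068 - 4462149/4106747) = 1/(-8497214945/4106747) = -4106747/8497214945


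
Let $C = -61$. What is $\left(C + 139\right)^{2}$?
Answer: $6084$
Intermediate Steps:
$\left(C + 139\right)^{2} = \left(-61 + 139\right)^{2} = 78^{2} = 6084$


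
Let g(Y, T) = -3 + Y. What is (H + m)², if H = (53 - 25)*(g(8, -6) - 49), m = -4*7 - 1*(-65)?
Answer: 1428025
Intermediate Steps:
m = 37 (m = -28 + 65 = 37)
H = -1232 (H = (53 - 25)*((-3 + 8) - 49) = 28*(5 - 49) = 28*(-44) = -1232)
(H + m)² = (-1232 + 37)² = (-1195)² = 1428025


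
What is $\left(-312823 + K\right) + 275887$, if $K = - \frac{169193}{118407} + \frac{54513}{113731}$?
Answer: $- \frac{497413149920204}{13466546517} \approx -36937.0$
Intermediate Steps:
$K = - \frac{12787768292}{13466546517}$ ($K = \left(-169193\right) \frac{1}{118407} + 54513 \cdot \frac{1}{113731} = - \frac{169193}{118407} + \frac{54513}{113731} = - \frac{12787768292}{13466546517} \approx -0.9496$)
$\left(-312823 + K\right) + 275887 = \left(-312823 - \frac{12787768292}{13466546517}\right) + 275887 = - \frac{4212658268855783}{13466546517} + 275887 = - \frac{497413149920204}{13466546517}$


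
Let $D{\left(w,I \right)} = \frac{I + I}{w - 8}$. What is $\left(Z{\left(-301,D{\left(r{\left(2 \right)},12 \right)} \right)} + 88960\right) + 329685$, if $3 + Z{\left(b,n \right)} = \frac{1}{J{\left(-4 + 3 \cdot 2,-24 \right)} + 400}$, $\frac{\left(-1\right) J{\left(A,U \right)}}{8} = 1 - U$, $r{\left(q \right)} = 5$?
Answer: $\frac{83728401}{200} \approx 4.1864 \cdot 10^{5}$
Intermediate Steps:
$D{\left(w,I \right)} = \frac{2 I}{-8 + w}$
$J{\left(A,U \right)} = -8 + 8 U$ ($J{\left(A,U \right)} = - 8 \left(1 - U\right) = -8 + 8 U$)
$Z{\left(b,n \right)} = - \frac{599}{200}$ ($Z{\left(b,n \right)} = -3 + \frac{1}{\left(-8 + 8 \left(-24\right)\right) + 400} = -3 + \frac{1}{\left(-8 - 192\right) + 400} = -3 + \frac{1}{-200 + 400} = -3 + \frac{1}{200} = - \frac{599}{200}$)
$\left(Z{\left(-301,D{\left(r{\left(2 \right)},12 \right)} \right)} + 88960\right) + 329685 = \left(- \frac{599}{200} + 88960\right) + 329685 = \frac{17791401}{200} + 329685 = \frac{83728401}{200}$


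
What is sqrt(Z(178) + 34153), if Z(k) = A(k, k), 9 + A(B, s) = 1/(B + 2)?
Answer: sqrt(30729605)/30 ≈ 184.78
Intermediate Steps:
A(B, s) = -9 + 1/(2 + B) (A(B, s) = -9 + 1/(B + 2) = -9 + 1/(2 + B))
Z(k) = (-17 - 9*k)/(2 + k)
sqrt(Z(178) + 34153) = sqrt((-17 - 9*178)/(2 + 178) + 34153) = sqrt((-17 - 1602)/180 + 34153) = sqrt((1/180)*(-1619) + 34153) = sqrt(-1619/180 + 34153) = sqrt(6145921/180) = sqrt(30729605)/30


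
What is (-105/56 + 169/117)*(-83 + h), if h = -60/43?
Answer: 112499/3096 ≈ 36.337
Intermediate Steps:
h = -60/43 (h = -60*1/43 = -60/43 ≈ -1.3953)
(-105/56 + 169/117)*(-83 + h) = (-105/56 + 169/117)*(-83 - 60/43) = (-105*1/56 + 169*(1/117))*(-3629/43) = (-15/8 + 13/9)*(-3629/43) = -31/72*(-3629/43) = 112499/3096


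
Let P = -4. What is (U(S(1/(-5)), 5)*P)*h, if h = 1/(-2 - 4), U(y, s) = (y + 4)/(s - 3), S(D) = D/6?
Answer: 119/90 ≈ 1.3222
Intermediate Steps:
S(D) = D/6 (S(D) = D*(1/6) = D/6)
U(y, s) = (4 + y)/(-3 + s)
h = -1/6 (h = 1/(-6) = -1/6 ≈ -0.16667)
(U(S(1/(-5)), 5)*P)*h = (((4 + (1/6)/(-5))/(-3 + 5))*(-4))*(-1/6) = (((4 + (1/6)*(-1/5))/2)*(-4))*(-1/6) = (((4 - 1/30)/2)*(-4))*(-1/6) = (((1/2)*(119/30))*(-4))*(-1/6) = ((119/60)*(-4))*(-1/6) = -119/15*(-1/6) = 119/90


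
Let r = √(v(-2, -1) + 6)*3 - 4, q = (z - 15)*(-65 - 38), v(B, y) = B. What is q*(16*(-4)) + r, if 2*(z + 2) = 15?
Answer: -62622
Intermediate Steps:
z = 11/2 (z = -2 + (½)*15 = -2 + 15/2 = 11/2 ≈ 5.5000)
q = 1957/2 (q = (11/2 - 15)*(-65 - 38) = -19/2*(-103) = 1957/2 ≈ 978.50)
r = 2 (r = √(-2 + 6)*3 - 4 = √4*3 - 4 = 2*3 - 4 = 6 - 4 = 2)
q*(16*(-4)) + r = 1957*(16*(-4))/2 + 2 = (1957/2)*(-64) + 2 = -62624 + 2 = -62622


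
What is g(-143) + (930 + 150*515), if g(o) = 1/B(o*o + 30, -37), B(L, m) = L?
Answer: 1601048221/20479 ≈ 78180.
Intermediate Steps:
g(o) = 1/(30 + o²) (g(o) = 1/(o*o + 30) = 1/(o² + 30) = 1/(30 + o²))
g(-143) + (930 + 150*515) = 1/(30 + (-143)²) + (930 + 150*515) = 1/(30 + 20449) + (930 + 77250) = 1/20479 + 78180 = 1601048221/20479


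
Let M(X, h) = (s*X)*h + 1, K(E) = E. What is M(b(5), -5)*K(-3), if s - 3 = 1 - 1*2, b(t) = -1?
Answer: -33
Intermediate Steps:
s = 2 (s = 3 + (1 - 1*2) = 3 + (1 - 2) = 3 - 1 = 2)
M(X, h) = 1 + 2*X*h (M(X, h) = (2*X)*h + 1 = 2*X*h + 1 = 1 + 2*X*h)
M(b(5), -5)*K(-3) = (1 + 2*(-1)*(-5))*(-3) = (1 + 10)*(-3) = 11*(-3) = -33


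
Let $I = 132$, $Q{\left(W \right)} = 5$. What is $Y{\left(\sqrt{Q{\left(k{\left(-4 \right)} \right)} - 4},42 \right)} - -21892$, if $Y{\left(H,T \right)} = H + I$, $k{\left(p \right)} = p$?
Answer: $22025$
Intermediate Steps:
$Y{\left(H,T \right)} = 132 + H$ ($Y{\left(H,T \right)} = H + 132 = 132 + H$)
$Y{\left(\sqrt{Q{\left(k{\left(-4 \right)} \right)} - 4},42 \right)} - -21892 = \left(132 + \sqrt{5 - 4}\right) - -21892 = \left(132 + \sqrt{1}\right) + 21892 = \left(132 + 1\right) + 21892 = 133 + 21892 = 22025$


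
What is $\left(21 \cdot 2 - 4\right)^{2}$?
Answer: $1444$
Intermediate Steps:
$\left(21 \cdot 2 - 4\right)^{2} = \left(42 - 4\right)^{2} = 38^{2} = 1444$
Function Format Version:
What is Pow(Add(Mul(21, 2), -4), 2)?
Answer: 1444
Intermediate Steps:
Pow(Add(Mul(21, 2), -4), 2) = Pow(Add(42, -4), 2) = Pow(38, 2) = 1444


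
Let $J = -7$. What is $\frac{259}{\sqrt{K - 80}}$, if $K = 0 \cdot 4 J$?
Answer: $- \frac{259 i \sqrt{5}}{20} \approx - 28.957 i$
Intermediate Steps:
$K = 0$ ($K = 0 \cdot 4 \left(-7\right) = 0 \left(-7\right) = 0$)
$\frac{259}{\sqrt{K - 80}} = \frac{259}{\sqrt{0 - 80}} = \frac{259}{\sqrt{-80}} = \frac{259}{4 i \sqrt{5}} = 259 \left(- \frac{i \sqrt{5}}{20}\right) = - \frac{259 i \sqrt{5}}{20}$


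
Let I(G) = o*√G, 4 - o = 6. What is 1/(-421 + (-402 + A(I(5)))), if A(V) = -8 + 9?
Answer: -1/822 ≈ -0.0012165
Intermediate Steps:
o = -2 (o = 4 - 1*6 = 4 - 6 = -2)
I(G) = -2*√G
A(V) = 1
1/(-421 + (-402 + A(I(5)))) = 1/(-421 + (-402 + 1)) = 1/(-421 - 401) = 1/(-822) = -1/822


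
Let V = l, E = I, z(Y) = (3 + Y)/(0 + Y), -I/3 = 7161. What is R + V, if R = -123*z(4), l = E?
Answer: -86793/4 ≈ -21698.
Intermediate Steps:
I = -21483 (I = -3*7161 = -21483)
z(Y) = (3 + Y)/Y
E = -21483
l = -21483
V = -21483
R = -861/4 (R = -123*(3 + 4)/4 = -123*7/4 = -861/4 ≈ -215.25)
R + V = -861/4 - 21483 = -86793/4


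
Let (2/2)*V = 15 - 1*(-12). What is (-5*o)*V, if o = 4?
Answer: -540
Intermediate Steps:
V = 27 (V = 15 - 1*(-12) = 15 + 12 = 27)
(-5*o)*V = -5*4*27 = -20*27 = -540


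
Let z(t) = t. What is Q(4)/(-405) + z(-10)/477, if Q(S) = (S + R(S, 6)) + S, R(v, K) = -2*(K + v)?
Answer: 62/7155 ≈ 0.0086653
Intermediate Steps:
R(v, K) = -2*K - 2*v
Q(S) = -12 (Q(S) = (S + (-2*6 - 2*S)) + S = (S + (-12 - 2*S)) + S = (-12 - S) + S = -12)
Q(4)/(-405) + z(-10)/477 = -12/(-405) - 10/477 = -12*(-1/405) - 10*1/477 = 4/135 - 10/477 = 62/7155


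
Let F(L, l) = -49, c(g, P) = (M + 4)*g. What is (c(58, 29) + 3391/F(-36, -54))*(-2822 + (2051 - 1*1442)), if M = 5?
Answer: -49099831/49 ≈ -1.0020e+6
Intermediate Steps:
c(g, P) = 9*g (c(g, P) = (5 + 4)*g = 9*g)
(c(58, 29) + 3391/F(-36, -54))*(-2822 + (2051 - 1*1442)) = (9*58 + 3391/(-49))*(-2822 + (2051 - 1*1442)) = (522 + 3391*(-1/49))*(-2822 + (2051 - 1442)) = (522 - 3391/49)*(-2822 + 609) = (22187/49)*(-2213) = -49099831/49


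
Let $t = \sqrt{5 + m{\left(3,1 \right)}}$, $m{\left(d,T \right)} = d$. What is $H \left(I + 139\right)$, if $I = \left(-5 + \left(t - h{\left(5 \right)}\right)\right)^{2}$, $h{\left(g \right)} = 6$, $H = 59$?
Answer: $15812 - 2596 \sqrt{2} \approx 12141.0$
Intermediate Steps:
$t = 2 \sqrt{2}$ ($t = \sqrt{5 + 3} = \sqrt{8} = 2 \sqrt{2} \approx 2.8284$)
$I = \left(-11 + 2 \sqrt{2}\right)^{2}$ ($I = \left(-5 + \left(2 \sqrt{2} - 6\right)\right)^{2} = \left(-5 - \left(6 - 2 \sqrt{2}\right)\right)^{2} = \left(-11 + 2 \sqrt{2}\right)^{2} \approx 66.775$)
$H \left(I + 139\right) = 59 \left(\left(129 - 44 \sqrt{2}\right) + 139\right) = 59 \left(268 - 44 \sqrt{2}\right) = 15812 - 2596 \sqrt{2}$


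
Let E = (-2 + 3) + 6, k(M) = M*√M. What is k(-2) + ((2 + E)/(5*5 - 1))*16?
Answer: 6 - 2*I*√2 ≈ 6.0 - 2.8284*I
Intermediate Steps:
k(M) = M^(3/2)
E = 7 (E = 1 + 6 = 7)
k(-2) + ((2 + E)/(5*5 - 1))*16 = (-2)^(3/2) + ((2 + 7)/(5*5 - 1))*16 = -2*I*√2 + (9/(25 - 1))*16 = -2*I*√2 + (9/24)*16 = -2*I*√2 + (9*(1/24))*16 = -2*I*√2 + (3/8)*16 = -2*I*√2 + 6 = 6 - 2*I*√2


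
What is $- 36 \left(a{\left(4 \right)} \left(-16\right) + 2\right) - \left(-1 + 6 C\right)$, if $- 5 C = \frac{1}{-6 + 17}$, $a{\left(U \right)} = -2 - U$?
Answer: $- \frac{193979}{55} \approx -3526.9$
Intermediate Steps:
$C = - \frac{1}{55}$ ($C = - \frac{1}{5 \left(-6 + 17\right)} = - \frac{1}{5 \cdot 11} = \left(- \frac{1}{5}\right) \frac{1}{11} = - \frac{1}{55} \approx -0.018182$)
$- 36 \left(a{\left(4 \right)} \left(-16\right) + 2\right) - \left(-1 + 6 C\right) = - 36 \left(\left(-2 - 4\right) \left(-16\right) + 2\right) + \left(1 - - \frac{6}{55}\right) = - 36 \left(\left(-2 - 4\right) \left(-16\right) + 2\right) + \left(1 + \frac{6}{55}\right) = - 36 \left(\left(-6\right) \left(-16\right) + 2\right) + \frac{61}{55} = - 36 \left(96 + 2\right) + \frac{61}{55} = \left(-36\right) 98 + \frac{61}{55} = -3528 + \frac{61}{55} = - \frac{193979}{55}$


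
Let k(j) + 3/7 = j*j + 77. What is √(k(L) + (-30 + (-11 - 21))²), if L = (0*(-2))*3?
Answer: 2*√48027/7 ≈ 62.614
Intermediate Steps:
L = 0 (L = 0*3 = 0)
k(j) = 536/7 + j² (k(j) = -3/7 + (j*j + 77) = -3/7 + (j² + 77) = -3/7 + (77 + j²) = 536/7 + j²)
√(k(L) + (-30 + (-11 - 21))²) = √((536/7 + 0²) + (-30 + (-11 - 21))²) = √((536/7 + 0) + (-30 - 32)²) = √(536/7 + (-62)²) = √(536/7 + 3844) = √(27444/7) = 2*√48027/7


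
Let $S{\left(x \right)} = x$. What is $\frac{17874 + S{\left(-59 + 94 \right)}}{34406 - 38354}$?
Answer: $- \frac{17909}{3948} \approx -4.5362$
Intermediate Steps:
$\frac{17874 + S{\left(-59 + 94 \right)}}{34406 - 38354} = \frac{17874 + \left(-59 + 94\right)}{34406 - 38354} = \frac{17874 + 35}{-3948} = 17909 \left(- \frac{1}{3948}\right) = - \frac{17909}{3948}$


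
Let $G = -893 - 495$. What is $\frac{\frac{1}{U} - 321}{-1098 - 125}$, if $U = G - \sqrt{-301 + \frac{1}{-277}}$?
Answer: $\frac{85664830831}{326379604359} - \frac{i \sqrt{23095706}}{652759208718} \approx 0.26247 - 7.3623 \cdot 10^{-9} i$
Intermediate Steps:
$G = -1388$ ($G = -893 - 495 = -1388$)
$U = -1388 - \frac{i \sqrt{23095706}}{277}$ ($U = -1388 - \sqrt{-301 + \frac{1}{-277}} = -1388 - \sqrt{-301 - \frac{1}{277}} = -1388 - \sqrt{- \frac{83378}{277}} = -1388 - \frac{i \sqrt{23095706}}{277} \approx -1388.0 - 17.349 i$)
$\frac{\frac{1}{U} - 321}{-1098 - 125} = \frac{\frac{1}{-1388 - \frac{i \sqrt{23095706}}{277}} - 321}{-1098 - 125} = \frac{-321 + \frac{1}{-1388 - \frac{i \sqrt{23095706}}{277}}}{-1223} = \left(-321 + \frac{1}{-1388 - \frac{i \sqrt{23095706}}{277}}\right) \left(- \frac{1}{1223}\right) = \frac{321}{1223} - \frac{1}{1223 \left(-1388 - \frac{i \sqrt{23095706}}{277}\right)}$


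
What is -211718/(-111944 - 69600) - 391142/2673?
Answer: -3201980047/22057596 ≈ -145.16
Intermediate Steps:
-211718/(-111944 - 69600) - 391142/2673 = -211718/(-181544) - 391142*1/2673 = -211718*(-1/181544) - 391142/2673 = 105859/90772 - 391142/2673 = -3201980047/22057596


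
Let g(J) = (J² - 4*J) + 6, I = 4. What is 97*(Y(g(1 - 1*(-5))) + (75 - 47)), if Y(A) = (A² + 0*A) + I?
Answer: 34532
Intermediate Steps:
g(J) = 6 + J² - 4*J
Y(A) = 4 + A² (Y(A) = (A² + 0*A) + 4 = (A² + 0) + 4 = A² + 4 = 4 + A²)
97*(Y(g(1 - 1*(-5))) + (75 - 47)) = 97*((4 + (6 + (1 - 1*(-5))² - 4*(1 - 1*(-5)))²) + (75 - 47)) = 97*((4 + (6 + (1 + 5)² - 4*(1 + 5))²) + 28) = 97*((4 + (6 + 6² - 4*6)²) + 28) = 97*((4 + (6 + 36 - 24)²) + 28) = 97*((4 + 18²) + 28) = 97*((4 + 324) + 28) = 97*(328 + 28) = 97*356 = 34532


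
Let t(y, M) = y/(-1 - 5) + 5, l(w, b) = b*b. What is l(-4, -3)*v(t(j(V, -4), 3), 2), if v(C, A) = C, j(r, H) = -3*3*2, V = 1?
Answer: 72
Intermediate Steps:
l(w, b) = b²
j(r, H) = -18 (j(r, H) = -9*2 = -18)
t(y, M) = 5 - y/6 (t(y, M) = y/(-6) + 5 = -y/6 + 5 = 5 - y/6)
l(-4, -3)*v(t(j(V, -4), 3), 2) = (-3)²*(5 - ⅙*(-18)) = 9*(5 + 3) = 9*8 = 72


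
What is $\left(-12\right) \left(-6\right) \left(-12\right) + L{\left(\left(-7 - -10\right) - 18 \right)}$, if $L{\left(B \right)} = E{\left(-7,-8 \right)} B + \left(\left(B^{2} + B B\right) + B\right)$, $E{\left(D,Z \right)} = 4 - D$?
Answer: $-594$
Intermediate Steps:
$L{\left(B \right)} = 2 B^{2} + 12 B$ ($L{\left(B \right)} = \left(4 - -7\right) B + \left(\left(B^{2} + B B\right) + B\right) = \left(4 + 7\right) B + \left(\left(B^{2} + B^{2}\right) + B\right) = 11 B + \left(2 B^{2} + B\right) = 11 B + \left(B + 2 B^{2}\right) = 2 B^{2} + 12 B$)
$\left(-12\right) \left(-6\right) \left(-12\right) + L{\left(\left(-7 - -10\right) - 18 \right)} = \left(-12\right) \left(-6\right) \left(-12\right) + 2 \left(\left(-7 - -10\right) - 18\right) \left(6 - 15\right) = 72 \left(-12\right) + 2 \left(\left(-7 + 10\right) - 18\right) \left(6 + \left(\left(-7 + 10\right) - 18\right)\right) = -864 + 2 \left(3 - 18\right) \left(6 + \left(3 - 18\right)\right) = -864 + 2 \left(-15\right) \left(6 - 15\right) = -864 + 2 \left(-15\right) \left(-9\right) = -864 + 270 = -594$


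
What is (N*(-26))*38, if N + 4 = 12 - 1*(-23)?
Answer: -30628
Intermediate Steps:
N = 31 (N = -4 + (12 - 1*(-23)) = -4 + (12 + 23) = -4 + 35 = 31)
(N*(-26))*38 = (31*(-26))*38 = -806*38 = -30628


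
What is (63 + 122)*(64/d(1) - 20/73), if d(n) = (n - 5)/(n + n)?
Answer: -435860/73 ≈ -5970.7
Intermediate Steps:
d(n) = (-5 + n)/(2*n) (d(n) = (-5 + n)/((2*n)) = (-5 + n)*(1/(2*n)) = (-5 + n)/(2*n))
(63 + 122)*(64/d(1) - 20/73) = (63 + 122)*(64/(((1/2)*(-5 + 1)/1)) - 20/73) = 185*(64/(((1/2)*1*(-4))) - 20*1/73) = 185*(64/(-2) - 20/73) = 185*(64*(-1/2) - 20/73) = 185*(-32 - 20/73) = 185*(-2356/73) = -435860/73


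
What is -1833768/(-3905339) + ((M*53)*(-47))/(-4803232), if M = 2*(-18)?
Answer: 2114449489503/4689562313912 ≈ 0.45088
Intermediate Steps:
M = -36
-1833768/(-3905339) + ((M*53)*(-47))/(-4803232) = -1833768/(-3905339) + (-36*53*(-47))/(-4803232) = -1833768*(-1/3905339) - 1908*(-47)*(-1/4803232) = 1833768/3905339 + 89676*(-1/4803232) = 1833768/3905339 - 22419/1200808 = 2114449489503/4689562313912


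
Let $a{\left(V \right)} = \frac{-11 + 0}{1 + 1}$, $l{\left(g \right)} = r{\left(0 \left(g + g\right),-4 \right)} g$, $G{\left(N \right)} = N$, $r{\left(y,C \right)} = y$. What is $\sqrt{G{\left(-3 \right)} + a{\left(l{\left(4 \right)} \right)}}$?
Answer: $\frac{i \sqrt{34}}{2} \approx 2.9155 i$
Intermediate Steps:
$l{\left(g \right)} = 0$ ($l{\left(g \right)} = 0 \left(g + g\right) g = 0 \cdot 2 g g = 0 g = 0$)
$a{\left(V \right)} = - \frac{11}{2}$
$\sqrt{G{\left(-3 \right)} + a{\left(l{\left(4 \right)} \right)}} = \sqrt{-3 - \frac{11}{2}} = \sqrt{- \frac{17}{2}} = \frac{i \sqrt{34}}{2}$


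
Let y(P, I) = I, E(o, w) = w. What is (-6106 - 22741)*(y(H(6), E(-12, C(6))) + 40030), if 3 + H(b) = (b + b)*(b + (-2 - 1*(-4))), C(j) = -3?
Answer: -1154658869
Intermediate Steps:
H(b) = -3 + 2*b*(2 + b) (H(b) = -3 + (b + b)*(b + (-2 - 1*(-4))) = -3 + (2*b)*(b + (-2 + 4)) = -3 + (2*b)*(b + 2) = -3 + (2*b)*(2 + b) = -3 + 2*b*(2 + b))
(-6106 - 22741)*(y(H(6), E(-12, C(6))) + 40030) = (-6106 - 22741)*(-3 + 40030) = -28847*40027 = -1154658869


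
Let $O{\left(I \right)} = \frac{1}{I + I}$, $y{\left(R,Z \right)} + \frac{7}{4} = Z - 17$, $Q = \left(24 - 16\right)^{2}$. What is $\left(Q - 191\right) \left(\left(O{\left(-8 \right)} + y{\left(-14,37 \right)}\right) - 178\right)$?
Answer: $\frac{324739}{16} \approx 20296.0$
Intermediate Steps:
$Q = 64$ ($Q = 8^{2} = 64$)
$y{\left(R,Z \right)} = - \frac{75}{4} + Z$ ($y{\left(R,Z \right)} = - \frac{7}{4} + \left(Z - 17\right) = - \frac{7}{4} + \left(-17 + Z\right) = - \frac{75}{4} + Z$)
$O{\left(I \right)} = \frac{1}{2 I}$
$\left(Q - 191\right) \left(\left(O{\left(-8 \right)} + y{\left(-14,37 \right)}\right) - 178\right) = \left(64 - 191\right) \left(\left(\frac{1}{2 \left(-8\right)} + \left(- \frac{75}{4} + 37\right)\right) - 178\right) = - 127 \left(\left(\frac{1}{2} \left(- \frac{1}{8}\right) + \frac{73}{4}\right) - 178\right) = - 127 \left(\left(- \frac{1}{16} + \frac{73}{4}\right) - 178\right) = - 127 \left(\frac{291}{16} - 178\right) = \left(-127\right) \left(- \frac{2557}{16}\right) = \frac{324739}{16}$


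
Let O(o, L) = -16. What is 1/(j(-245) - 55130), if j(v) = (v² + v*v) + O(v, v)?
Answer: 1/64904 ≈ 1.5407e-5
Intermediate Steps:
j(v) = -16 + 2*v² (j(v) = (v² + v*v) - 16 = (v² + v²) - 16 = 2*v² - 16 = -16 + 2*v²)
1/(j(-245) - 55130) = 1/((-16 + 2*(-245)²) - 55130) = 1/((-16 + 2*60025) - 55130) = 1/((-16 + 120050) - 55130) = 1/(120034 - 55130) = 1/64904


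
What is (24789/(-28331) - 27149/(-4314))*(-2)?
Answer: -662218573/61109967 ≈ -10.837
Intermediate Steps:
(24789/(-28331) - 27149/(-4314))*(-2) = (24789*(-1/28331) - 27149*(-1/4314))*(-2) = (-24789/28331 + 27149/4314)*(-2) = (662218573/122219934)*(-2) = -662218573/61109967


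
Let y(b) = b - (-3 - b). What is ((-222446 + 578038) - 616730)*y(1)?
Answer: -1305690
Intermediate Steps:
y(b) = 3 + 2*b (y(b) = b + (3 + b) = 3 + 2*b)
((-222446 + 578038) - 616730)*y(1) = ((-222446 + 578038) - 616730)*(3 + 2*1) = (355592 - 616730)*(3 + 2) = -261138*5 = -1305690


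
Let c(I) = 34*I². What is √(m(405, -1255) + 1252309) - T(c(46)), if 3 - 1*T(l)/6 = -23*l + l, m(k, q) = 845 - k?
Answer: -9496626 + √1252749 ≈ -9.4955e+6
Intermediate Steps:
T(l) = 18 + 132*l (T(l) = 18 - 6*(-23*l + l) = 18 - (-132)*l = 18 + 132*l)
√(m(405, -1255) + 1252309) - T(c(46)) = √((845 - 1*405) + 1252309) - (18 + 132*(34*46²)) = √((845 - 405) + 1252309) - (18 + 132*(34*2116)) = √(440 + 1252309) - (18 + 132*71944) = √1252749 - (18 + 9496608) = √1252749 - 1*9496626 = √1252749 - 9496626 = -9496626 + √1252749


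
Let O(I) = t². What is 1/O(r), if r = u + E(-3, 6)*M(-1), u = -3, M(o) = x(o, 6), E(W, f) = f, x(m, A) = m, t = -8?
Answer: 1/64 ≈ 0.015625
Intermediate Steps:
M(o) = o
r = -9 (r = -3 + 6*(-1) = -3 - 6 = -9)
O(I) = 64 (O(I) = (-8)² = 64)
1/O(r) = 1/64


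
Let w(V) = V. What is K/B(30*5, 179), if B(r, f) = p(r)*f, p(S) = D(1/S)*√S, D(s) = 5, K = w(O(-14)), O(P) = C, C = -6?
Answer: -√6/4475 ≈ -0.00054737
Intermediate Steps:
O(P) = -6
K = -6
p(S) = 5*√S
B(r, f) = 5*f*√r (B(r, f) = (5*√r)*f = 5*f*√r)
K/B(30*5, 179) = -6*√6/26850 = -√6/4475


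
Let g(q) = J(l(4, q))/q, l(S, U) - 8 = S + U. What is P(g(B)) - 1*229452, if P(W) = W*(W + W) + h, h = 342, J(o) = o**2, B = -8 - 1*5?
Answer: -38719588/169 ≈ -2.2911e+5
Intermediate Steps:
B = -13 (B = -8 - 5 = -13)
l(S, U) = 8 + S + U (l(S, U) = 8 + (S + U) = 8 + S + U)
g(q) = (12 + q)**2/q (g(q) = (8 + 4 + q)**2/q = (12 + q)**2/q)
P(W) = 342 + 2*W**2 (P(W) = W*(W + W) + 342 = W*(2*W) + 342 = 2*W**2 + 342 = 342 + 2*W**2)
P(g(B)) - 1*229452 = (342 + 2*((12 - 13)**2/(-13))**2) - 1*229452 = (342 + 2*(-1/13*(-1)**2)**2) - 229452 = (342 + 2*(-1/13*1)**2) - 229452 = (342 + 2*(-1/13)**2) - 229452 = (342 + 2*(1/169)) - 229452 = (342 + 2/169) - 229452 = 57800/169 - 229452 = -38719588/169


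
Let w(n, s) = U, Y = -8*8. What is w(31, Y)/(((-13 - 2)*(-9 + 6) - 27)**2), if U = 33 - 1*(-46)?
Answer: 79/324 ≈ 0.24383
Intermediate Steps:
Y = -64
U = 79 (U = 33 + 46 = 79)
w(n, s) = 79
w(31, Y)/(((-13 - 2)*(-9 + 6) - 27)**2) = 79/(((-13 - 2)*(-9 + 6) - 27)**2) = 79/((-15*(-3) - 27)**2) = 79/((45 - 27)**2) = 79/(18**2) = 79/324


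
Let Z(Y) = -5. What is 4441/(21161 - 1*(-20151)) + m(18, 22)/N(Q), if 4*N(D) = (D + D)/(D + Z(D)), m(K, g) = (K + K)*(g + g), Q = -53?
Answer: 7591067501/2189536 ≈ 3467.0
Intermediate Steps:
m(K, g) = 4*K*g (m(K, g) = (2*K)*(2*g) = 4*K*g)
N(D) = D/(2*(-5 + D)) (N(D) = ((D + D)/(D - 5))/4 = ((2*D)/(-5 + D))/4 = (2*D/(-5 + D))/4 = D/(2*(-5 + D)))
4441/(21161 - 1*(-20151)) + m(18, 22)/N(Q) = 4441/(21161 - 1*(-20151)) + (4*18*22)/(((1/2)*(-53)/(-5 - 53))) = 4441/(21161 + 20151) + 1584/(((1/2)*(-53)/(-58))) = 4441/41312 + 1584/(((1/2)*(-53)*(-1/58))) = 4441*(1/41312) + 1584/(53/116) = 4441/41312 + 1584*(116/53) = 4441/41312 + 183744/53 = 7591067501/2189536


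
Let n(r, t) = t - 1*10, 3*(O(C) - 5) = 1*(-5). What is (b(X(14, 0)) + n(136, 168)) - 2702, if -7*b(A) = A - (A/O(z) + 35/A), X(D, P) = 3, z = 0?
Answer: -76279/30 ≈ -2542.6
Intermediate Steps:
O(C) = 10/3 (O(C) = 5 + (1*(-5))/3 = 5 + (⅓)*(-5) = 5 - 5/3 = 10/3)
n(r, t) = -10 + t (n(r, t) = t - 10 = -10 + t)
b(A) = 5/A - A/10 (b(A) = -(A - (A/(10/3) + 35/A))/7 = -(A - (A*(3/10) + 35/A))/7 = -(A - (3*A/10 + 35/A))/7 = -(A - (35/A + 3*A/10))/7 = -(A + (-35/A - 3*A/10))/7 = -(-35/A + 7*A/10)/7 = 5/A - A/10)
(b(X(14, 0)) + n(136, 168)) - 2702 = ((5/3 - ⅒*3) + (-10 + 168)) - 2702 = ((5*(⅓) - 3/10) + 158) - 2702 = ((5/3 - 3/10) + 158) - 2702 = (41/30 + 158) - 2702 = 4781/30 - 2702 = -76279/30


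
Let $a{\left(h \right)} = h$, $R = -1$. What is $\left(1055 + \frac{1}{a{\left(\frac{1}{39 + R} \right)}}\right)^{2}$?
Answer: $1194649$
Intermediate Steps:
$\left(1055 + \frac{1}{a{\left(\frac{1}{39 + R} \right)}}\right)^{2} = \left(1055 + \frac{1}{\frac{1}{39 - 1}}\right)^{2} = \left(1055 + \frac{1}{\frac{1}{38}}\right)^{2} = \left(1055 + 38\right)^{2} = 1093^{2} = 1194649$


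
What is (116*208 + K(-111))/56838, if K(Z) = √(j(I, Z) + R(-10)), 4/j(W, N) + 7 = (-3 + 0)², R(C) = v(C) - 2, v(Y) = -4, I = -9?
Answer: 12064/28419 + I/28419 ≈ 0.4245 + 3.5188e-5*I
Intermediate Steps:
R(C) = -6 (R(C) = -4 - 2 = -6)
j(W, N) = 2 (j(W, N) = 4/(-7 + (-3 + 0)²) = 4/(-7 + (-3)²) = 4/(-7 + 9) = 4/2 = 4*(½) = 2)
K(Z) = 2*I (K(Z) = √(2 - 6) = √(-4) = 2*I)
(116*208 + K(-111))/56838 = (116*208 + 2*I)/56838 = (24128 + 2*I)*(1/56838) = 12064/28419 + I/28419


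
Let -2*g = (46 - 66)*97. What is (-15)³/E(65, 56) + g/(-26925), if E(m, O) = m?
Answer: -3637397/70005 ≈ -51.959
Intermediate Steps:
g = 970 (g = -(46 - 66)*97/2 = -(-10)*97 = -½*(-1940) = 970)
(-15)³/E(65, 56) + g/(-26925) = (-15)³/65 + 970/(-26925) = -3375*1/65 + 970*(-1/26925) = -675/13 - 194/5385 = -3637397/70005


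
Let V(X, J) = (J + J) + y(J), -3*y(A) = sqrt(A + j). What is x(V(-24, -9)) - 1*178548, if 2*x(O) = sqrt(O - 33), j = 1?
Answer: -178548 + sqrt(-459 - 6*I*sqrt(2))/6 ≈ -1.7855e+5 - 3.5709*I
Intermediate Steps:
y(A) = -sqrt(1 + A)/3 (y(A) = -sqrt(A + 1)/3 = -sqrt(1 + A)/3)
V(X, J) = 2*J - sqrt(1 + J)/3 (V(X, J) = (J + J) - sqrt(1 + J)/3 = 2*J - sqrt(1 + J)/3)
x(O) = sqrt(-33 + O)/2 (x(O) = sqrt(O - 33)/2 = sqrt(-33 + O)/2)
x(V(-24, -9)) - 1*178548 = sqrt(-33 + (2*(-9) - sqrt(1 - 9)/3))/2 - 1*178548 = sqrt(-33 + (-18 - 2*I*sqrt(2)/3))/2 - 178548 = sqrt(-51 - 2*I*sqrt(2)/3)/2 - 178548 = -178548 + sqrt(-51 - 2*I*sqrt(2)/3)/2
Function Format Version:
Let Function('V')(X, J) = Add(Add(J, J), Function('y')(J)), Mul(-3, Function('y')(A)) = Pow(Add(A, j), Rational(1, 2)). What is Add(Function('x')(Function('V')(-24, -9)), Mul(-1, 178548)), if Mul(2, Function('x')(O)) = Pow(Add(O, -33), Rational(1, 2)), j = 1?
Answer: Add(-178548, Mul(Rational(1, 6), Pow(Add(-459, Mul(-6, I, Pow(2, Rational(1, 2)))), Rational(1, 2)))) ≈ Add(-1.7855e+5, Mul(-3.5709, I))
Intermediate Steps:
Function('y')(A) = Mul(Rational(-1, 3), Pow(Add(1, A), Rational(1, 2))) (Function('y')(A) = Mul(Rational(-1, 3), Pow(Add(A, 1), Rational(1, 2))) = Mul(Rational(-1, 3), Pow(Add(1, A), Rational(1, 2))))
Function('V')(X, J) = Add(Mul(2, J), Mul(Rational(-1, 3), Pow(Add(1, J), Rational(1, 2)))) (Function('V')(X, J) = Add(Add(J, J), Mul(Rational(-1, 3), Pow(Add(1, J), Rational(1, 2)))) = Add(Mul(2, J), Mul(Rational(-1, 3), Pow(Add(1, J), Rational(1, 2)))))
Function('x')(O) = Mul(Rational(1, 2), Pow(Add(-33, O), Rational(1, 2))) (Function('x')(O) = Mul(Rational(1, 2), Pow(Add(O, -33), Rational(1, 2))) = Mul(Rational(1, 2), Pow(Add(-33, O), Rational(1, 2))))
Add(Function('x')(Function('V')(-24, -9)), Mul(-1, 178548)) = Add(Mul(Rational(1, 2), Pow(Add(-33, Add(Mul(2, -9), Mul(Rational(-1, 3), Pow(Add(1, -9), Rational(1, 2))))), Rational(1, 2))), Mul(-1, 178548)) = Add(Mul(Rational(1, 2), Pow(Add(-33, Add(-18, Mul(Rational(-1, 3), Pow(-8, Rational(1, 2))))), Rational(1, 2))), -178548) = Add(Mul(Rational(1, 2), Pow(Add(-33, Add(-18, Mul(Rational(-1, 3), Mul(2, I, Pow(2, Rational(1, 2)))))), Rational(1, 2))), -178548) = Add(Mul(Rational(1, 2), Pow(Add(-33, Add(-18, Mul(Rational(-2, 3), I, Pow(2, Rational(1, 2))))), Rational(1, 2))), -178548) = Add(Mul(Rational(1, 2), Pow(Add(-51, Mul(Rational(-2, 3), I, Pow(2, Rational(1, 2)))), Rational(1, 2))), -178548) = Add(-178548, Mul(Rational(1, 2), Pow(Add(-51, Mul(Rational(-2, 3), I, Pow(2, Rational(1, 2)))), Rational(1, 2))))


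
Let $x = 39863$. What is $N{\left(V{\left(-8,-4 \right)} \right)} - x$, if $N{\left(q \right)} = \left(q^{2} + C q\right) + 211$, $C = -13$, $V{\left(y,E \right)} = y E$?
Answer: $-39044$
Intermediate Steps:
$V{\left(y,E \right)} = E y$
$N{\left(q \right)} = 211 + q^{2} - 13 q$ ($N{\left(q \right)} = \left(q^{2} - 13 q\right) + 211 = 211 + q^{2} - 13 q$)
$N{\left(V{\left(-8,-4 \right)} \right)} - x = \left(211 + \left(\left(-4\right) \left(-8\right)\right)^{2} - 13 \left(\left(-4\right) \left(-8\right)\right)\right) - 39863 = \left(211 + 32^{2} - 416\right) - 39863 = \left(211 + 1024 - 416\right) - 39863 = 819 - 39863 = -39044$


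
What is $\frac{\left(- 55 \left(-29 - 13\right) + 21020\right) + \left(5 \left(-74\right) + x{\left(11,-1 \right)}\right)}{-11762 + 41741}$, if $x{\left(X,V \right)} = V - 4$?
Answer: $\frac{22955}{29979} \approx 0.7657$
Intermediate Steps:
$x{\left(X,V \right)} = -4 + V$
$\frac{\left(- 55 \left(-29 - 13\right) + 21020\right) + \left(5 \left(-74\right) + x{\left(11,-1 \right)}\right)}{-11762 + 41741} = \frac{\left(- 55 \left(-29 - 13\right) + 21020\right) + \left(5 \left(-74\right) - 5\right)}{-11762 + 41741} = \frac{\left(\left(-55\right) \left(-42\right) + 21020\right) - 375}{29979} = \left(\left(2310 + 21020\right) - 375\right) \frac{1}{29979} = \left(23330 - 375\right) \frac{1}{29979} = 22955 \cdot \frac{1}{29979} = \frac{22955}{29979}$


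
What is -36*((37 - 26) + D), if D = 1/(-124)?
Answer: -12267/31 ≈ -395.71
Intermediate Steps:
D = -1/124 ≈ -0.0080645
-36*((37 - 26) + D) = -36*((37 - 26) - 1/124) = -36*(11 - 1/124) = -36*1363/124 = -12267/31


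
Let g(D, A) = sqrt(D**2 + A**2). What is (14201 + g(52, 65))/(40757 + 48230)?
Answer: 14201/88987 + 13*sqrt(41)/88987 ≈ 0.16052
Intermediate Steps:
g(D, A) = sqrt(A**2 + D**2)
(14201 + g(52, 65))/(40757 + 48230) = (14201 + sqrt(65**2 + 52**2))/(40757 + 48230) = (14201 + sqrt(4225 + 2704))/88987 = (14201 + sqrt(6929))*(1/88987) = (14201 + 13*sqrt(41))*(1/88987) = 14201/88987 + 13*sqrt(41)/88987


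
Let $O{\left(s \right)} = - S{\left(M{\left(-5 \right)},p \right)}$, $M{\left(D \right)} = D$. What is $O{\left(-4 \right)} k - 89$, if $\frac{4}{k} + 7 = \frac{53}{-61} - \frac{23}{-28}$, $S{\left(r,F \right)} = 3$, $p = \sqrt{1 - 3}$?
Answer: $- \frac{1050797}{12037} \approx -87.297$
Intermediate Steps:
$p = i \sqrt{2}$ ($p = \sqrt{-2} = i \sqrt{2} \approx 1.4142 i$)
$k = - \frac{6832}{12037}$ ($k = \frac{4}{-7 + \left(\frac{53}{-61} - \frac{23}{-28}\right)} = \frac{4}{-7 + \left(53 \left(- \frac{1}{61}\right) - - \frac{23}{28}\right)} = \frac{4}{-7 + \left(- \frac{53}{61} + \frac{23}{28}\right)} = \frac{4}{-7 - \frac{81}{1708}} = \frac{4}{- \frac{12037}{1708}} = 4 \left(- \frac{1708}{12037}\right) = - \frac{6832}{12037} \approx -0.56758$)
$O{\left(s \right)} = -3$ ($O{\left(s \right)} = \left(-1\right) 3 = -3$)
$O{\left(-4 \right)} k - 89 = \left(-3\right) \left(- \frac{6832}{12037}\right) - 89 = \frac{20496}{12037} - 89 = - \frac{1050797}{12037}$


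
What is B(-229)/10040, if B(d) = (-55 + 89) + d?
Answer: -39/2008 ≈ -0.019422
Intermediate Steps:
B(d) = 34 + d
B(-229)/10040 = (34 - 229)/10040 = -195*1/10040 = -39/2008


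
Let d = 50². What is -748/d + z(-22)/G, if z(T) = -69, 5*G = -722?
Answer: 80611/451250 ≈ 0.17864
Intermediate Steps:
G = -722/5 (G = (⅕)*(-722) = -722/5 ≈ -144.40)
d = 2500
-748/d + z(-22)/G = -748/2500 - 69/(-722/5) = -748*1/2500 - 69*(-5/722) = -187/625 + 345/722 = 80611/451250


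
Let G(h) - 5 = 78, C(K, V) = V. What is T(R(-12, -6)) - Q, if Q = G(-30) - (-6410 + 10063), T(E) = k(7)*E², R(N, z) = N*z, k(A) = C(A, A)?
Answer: 39858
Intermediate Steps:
G(h) = 83 (G(h) = 5 + 78 = 83)
k(A) = A
T(E) = 7*E²
Q = -3570 (Q = 83 - (-6410 + 10063) = 83 - 1*3653 = 83 - 3653 = -3570)
T(R(-12, -6)) - Q = 7*(-12*(-6))² - 1*(-3570) = 7*72² + 3570 = 7*5184 + 3570 = 36288 + 3570 = 39858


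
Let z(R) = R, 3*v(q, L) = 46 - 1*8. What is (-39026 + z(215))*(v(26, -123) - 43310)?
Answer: 1680412804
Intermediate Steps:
v(q, L) = 38/3 (v(q, L) = (46 - 1*8)/3 = (46 - 8)/3 = (⅓)*38 = 38/3)
(-39026 + z(215))*(v(26, -123) - 43310) = (-39026 + 215)*(38/3 - 43310) = -38811*(-129892/3) = 1680412804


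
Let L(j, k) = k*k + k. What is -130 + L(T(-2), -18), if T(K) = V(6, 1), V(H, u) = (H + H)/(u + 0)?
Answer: 176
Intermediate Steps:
V(H, u) = 2*H/u (V(H, u) = (2*H)/u = 2*H/u)
T(K) = 12 (T(K) = 2*6/1 = 2*6*1 = 12)
L(j, k) = k + k**2 (L(j, k) = k**2 + k = k + k**2)
-130 + L(T(-2), -18) = -130 - 18*(1 - 18) = -130 - 18*(-17) = -130 + 306 = 176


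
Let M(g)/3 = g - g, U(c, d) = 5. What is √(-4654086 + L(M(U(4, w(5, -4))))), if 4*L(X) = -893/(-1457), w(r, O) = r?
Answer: I*√17890305995/62 ≈ 2157.3*I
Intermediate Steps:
M(g) = 0 (M(g) = 3*(g - g) = 3*0 = 0)
L(X) = 19/124 (L(X) = (-893/(-1457))/4 = (-893*(-1/1457))/4 = (¼)*(19/31) = 19/124)
√(-4654086 + L(M(U(4, w(5, -4))))) = √(-4654086 + 19/124) = √(-577106645/124) = I*√17890305995/62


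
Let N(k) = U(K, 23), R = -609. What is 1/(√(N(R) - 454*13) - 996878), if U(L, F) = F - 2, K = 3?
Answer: -996878/993765752765 - I*√5881/993765752765 ≈ -1.0031e-6 - 7.7169e-11*I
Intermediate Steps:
U(L, F) = -2 + F
N(k) = 21 (N(k) = -2 + 23 = 21)
1/(√(N(R) - 454*13) - 996878) = 1/(√(21 - 454*13) - 996878) = 1/(√(21 - 5902) - 996878) = 1/(√(-5881) - 996878) = 1/(I*√5881 - 996878) = 1/(-996878 + I*√5881)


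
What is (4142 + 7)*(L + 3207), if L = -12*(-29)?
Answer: 14749695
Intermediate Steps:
L = 348
(4142 + 7)*(L + 3207) = (4142 + 7)*(348 + 3207) = 4149*3555 = 14749695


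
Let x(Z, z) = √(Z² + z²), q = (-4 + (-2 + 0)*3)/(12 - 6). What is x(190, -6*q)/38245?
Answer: 2*√362/7649 ≈ 0.0049748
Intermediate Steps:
q = -5/3 (q = (-4 - 2*3)/6 = (-4 - 6)*(⅙) = -10*⅙ = -5/3 ≈ -1.6667)
x(190, -6*q)/38245 = √(190² + (-6*(-5/3))²)/38245 = √(36100 + 10²)*(1/38245) = √(36100 + 100)*(1/38245) = √36200*(1/38245) = (10*√362)*(1/38245) = 2*√362/7649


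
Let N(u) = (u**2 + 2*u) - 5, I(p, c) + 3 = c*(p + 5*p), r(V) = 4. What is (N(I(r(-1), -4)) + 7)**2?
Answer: 92256025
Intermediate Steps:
I(p, c) = -3 + 6*c*p (I(p, c) = -3 + c*(p + 5*p) = -3 + c*(6*p) = -3 + 6*c*p)
N(u) = -5 + u**2 + 2*u
(N(I(r(-1), -4)) + 7)**2 = ((-5 + (-3 + 6*(-4)*4)**2 + 2*(-3 + 6*(-4)*4)) + 7)**2 = ((-5 + (-3 - 96)**2 + 2*(-3 - 96)) + 7)**2 = ((-5 + (-99)**2 + 2*(-99)) + 7)**2 = ((-5 + 9801 - 198) + 7)**2 = (9598 + 7)**2 = 9605**2 = 92256025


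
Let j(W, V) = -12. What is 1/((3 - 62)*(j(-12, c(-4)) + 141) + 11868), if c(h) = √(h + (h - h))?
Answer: 1/4257 ≈ 0.00023491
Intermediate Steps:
c(h) = √h (c(h) = √(h + 0) = √h)
1/((3 - 62)*(j(-12, c(-4)) + 141) + 11868) = 1/((3 - 62)*(-12 + 141) + 11868) = 1/(-59*129 + 11868) = 1/(-7611 + 11868) = 1/4257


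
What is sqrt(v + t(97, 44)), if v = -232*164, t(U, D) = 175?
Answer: 11*I*sqrt(313) ≈ 194.61*I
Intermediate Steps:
v = -38048
sqrt(v + t(97, 44)) = sqrt(-38048 + 175) = sqrt(-37873) = 11*I*sqrt(313)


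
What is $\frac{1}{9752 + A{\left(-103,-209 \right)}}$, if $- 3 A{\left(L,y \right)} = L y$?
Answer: $\frac{3}{7729} \approx 0.00038815$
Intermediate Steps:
$A{\left(L,y \right)} = - \frac{L y}{3}$
$\frac{1}{9752 + A{\left(-103,-209 \right)}} = \frac{1}{9752 - \left(- \frac{103}{3}\right) \left(-209\right)} = \frac{1}{9752 - \frac{21527}{3}} = \frac{1}{\frac{7729}{3}} = \frac{3}{7729}$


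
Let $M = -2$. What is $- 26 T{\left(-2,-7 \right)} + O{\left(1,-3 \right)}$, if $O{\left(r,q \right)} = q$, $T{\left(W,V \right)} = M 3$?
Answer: $153$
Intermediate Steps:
$T{\left(W,V \right)} = -6$ ($T{\left(W,V \right)} = \left(-2\right) 3 = -6$)
$- 26 T{\left(-2,-7 \right)} + O{\left(1,-3 \right)} = \left(-26\right) \left(-6\right) - 3 = 156 - 3 = 153$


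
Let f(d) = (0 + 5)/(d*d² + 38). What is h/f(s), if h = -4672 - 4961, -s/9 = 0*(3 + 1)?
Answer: -366054/5 ≈ -73211.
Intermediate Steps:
s = 0 (s = -0*(3 + 1) = -0*4 = -9*0 = 0)
f(d) = 5/(38 + d³) (f(d) = 5/(d³ + 38) = 5/(38 + d³))
h = -9633
h/f(s) = -9633/(5/(38 + 0³)) = -9633/(5/(38 + 0)) = -9633/(5/38) = -9633/(5*(1/38)) = -9633/5/38 = -9633*38/5 = -366054/5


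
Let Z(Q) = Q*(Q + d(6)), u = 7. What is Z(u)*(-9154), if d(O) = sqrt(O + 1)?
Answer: -448546 - 64078*sqrt(7) ≈ -6.1808e+5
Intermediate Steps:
d(O) = sqrt(1 + O)
Z(Q) = Q*(Q + sqrt(7)) (Z(Q) = Q*(Q + sqrt(1 + 6)) = Q*(Q + sqrt(7)))
Z(u)*(-9154) = (7*(7 + sqrt(7)))*(-9154) = (49 + 7*sqrt(7))*(-9154) = -448546 - 64078*sqrt(7)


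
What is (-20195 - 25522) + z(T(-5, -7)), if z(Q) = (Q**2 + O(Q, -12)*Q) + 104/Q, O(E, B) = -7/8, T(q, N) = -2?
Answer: -183053/4 ≈ -45763.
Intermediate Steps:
O(E, B) = -7/8 (O(E, B) = -7*1/8 = -7/8)
z(Q) = Q**2 + 104/Q - 7*Q/8 (z(Q) = (Q**2 - 7*Q/8) + 104/Q = Q**2 + 104/Q - 7*Q/8)
(-20195 - 25522) + z(T(-5, -7)) = (-20195 - 25522) + ((-2)**2 + 104/(-2) - 7/8*(-2)) = -45717 + (4 + 104*(-1/2) + 7/4) = -45717 + (4 - 52 + 7/4) = -45717 - 185/4 = -183053/4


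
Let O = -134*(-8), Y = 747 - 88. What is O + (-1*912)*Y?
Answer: -599936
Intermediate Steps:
Y = 659
O = 1072
O + (-1*912)*Y = 1072 - 1*912*659 = 1072 - 912*659 = 1072 - 601008 = -599936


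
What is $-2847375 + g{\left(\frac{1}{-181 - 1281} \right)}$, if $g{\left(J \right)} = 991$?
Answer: $-2846384$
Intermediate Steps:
$-2847375 + g{\left(\frac{1}{-181 - 1281} \right)} = -2847375 + 991 = -2846384$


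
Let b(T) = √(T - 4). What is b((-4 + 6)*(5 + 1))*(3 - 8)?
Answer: -10*√2 ≈ -14.142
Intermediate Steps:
b(T) = √(-4 + T)
b((-4 + 6)*(5 + 1))*(3 - 8) = √(-4 + (-4 + 6)*(5 + 1))*(3 - 8) = √(-4 + 2*6)*(-5) = √(-4 + 12)*(-5) = √8*(-5) = (2*√2)*(-5) = -10*√2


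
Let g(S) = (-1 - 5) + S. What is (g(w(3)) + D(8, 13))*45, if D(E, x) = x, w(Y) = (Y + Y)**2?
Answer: 1935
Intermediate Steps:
w(Y) = 4*Y**2 (w(Y) = (2*Y)**2 = 4*Y**2)
g(S) = -6 + S
(g(w(3)) + D(8, 13))*45 = ((-6 + 4*3**2) + 13)*45 = ((-6 + 4*9) + 13)*45 = ((-6 + 36) + 13)*45 = (30 + 13)*45 = 43*45 = 1935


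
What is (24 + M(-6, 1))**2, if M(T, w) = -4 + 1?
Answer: 441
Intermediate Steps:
M(T, w) = -3
(24 + M(-6, 1))**2 = (24 - 3)**2 = 21**2 = 441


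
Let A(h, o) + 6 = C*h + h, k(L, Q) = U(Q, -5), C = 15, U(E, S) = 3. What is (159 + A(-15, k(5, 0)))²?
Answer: 7569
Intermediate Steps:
k(L, Q) = 3
A(h, o) = -6 + 16*h (A(h, o) = -6 + (15*h + h) = -6 + 16*h)
(159 + A(-15, k(5, 0)))² = (159 + (-6 + 16*(-15)))² = (159 + (-6 - 240))² = (159 - 246)² = (-87)² = 7569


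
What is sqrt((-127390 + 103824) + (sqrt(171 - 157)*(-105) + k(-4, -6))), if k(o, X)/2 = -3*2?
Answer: sqrt(-23578 - 105*sqrt(14)) ≈ 154.83*I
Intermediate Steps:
k(o, X) = -12 (k(o, X) = 2*(-3*2) = 2*(-6) = -12)
sqrt((-127390 + 103824) + (sqrt(171 - 157)*(-105) + k(-4, -6))) = sqrt((-127390 + 103824) + (sqrt(171 - 157)*(-105) - 12)) = sqrt(-23566 + (sqrt(14)*(-105) - 12)) = sqrt(-23566 + (-105*sqrt(14) - 12)) = sqrt(-23566 + (-12 - 105*sqrt(14))) = sqrt(-23578 - 105*sqrt(14))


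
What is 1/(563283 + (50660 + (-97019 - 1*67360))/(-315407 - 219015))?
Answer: 534422/301030941145 ≈ 1.7753e-6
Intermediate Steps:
1/(563283 + (50660 + (-97019 - 1*67360))/(-315407 - 219015)) = 1/(563283 + (50660 + (-97019 - 67360))/(-534422)) = 1/(563283 + (50660 - 164379)*(-1/534422)) = 1/(563283 - 113719*(-1/534422)) = 1/(563283 + 113719/534422) = 1/(301030941145/534422) = 534422/301030941145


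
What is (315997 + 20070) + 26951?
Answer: 363018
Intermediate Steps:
(315997 + 20070) + 26951 = 336067 + 26951 = 363018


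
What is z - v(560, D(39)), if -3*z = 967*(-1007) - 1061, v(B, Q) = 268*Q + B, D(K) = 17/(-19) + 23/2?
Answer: 18327844/57 ≈ 3.2154e+5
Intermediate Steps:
D(K) = 403/38 (D(K) = 17*(-1/19) + 23*(½) = -17/19 + 23/2 = 403/38)
v(B, Q) = B + 268*Q
z = 974830/3 (z = -(967*(-1007) - 1061)/3 = -(-973769 - 1061)/3 = -⅓*(-974830) = 974830/3 ≈ 3.2494e+5)
z - v(560, D(39)) = 974830/3 - (560 + 268*(403/38)) = 974830/3 - (560 + 54002/19) = 974830/3 - 1*64642/19 = 974830/3 - 64642/19 = 18327844/57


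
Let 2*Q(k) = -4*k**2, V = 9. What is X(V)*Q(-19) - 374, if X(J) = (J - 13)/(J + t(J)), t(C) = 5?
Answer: -1174/7 ≈ -167.71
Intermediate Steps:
Q(k) = -2*k**2 (Q(k) = (-4*k**2)/2 = -2*k**2)
X(J) = (-13 + J)/(5 + J) (X(J) = (J - 13)/(J + 5) = (-13 + J)/(5 + J))
X(V)*Q(-19) - 374 = ((-13 + 9)/(5 + 9))*(-2*(-19)**2) - 374 = (-4/14)*(-2*361) - 374 = ((1/14)*(-4))*(-722) - 374 = -2/7*(-722) - 374 = 1444/7 - 374 = -1174/7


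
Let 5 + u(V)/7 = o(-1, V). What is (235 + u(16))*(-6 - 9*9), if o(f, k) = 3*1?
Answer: -19227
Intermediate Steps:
o(f, k) = 3
u(V) = -14 (u(V) = -35 + 7*3 = -35 + 21 = -14)
(235 + u(16))*(-6 - 9*9) = (235 - 14)*(-6 - 9*9) = 221*(-6 - 81) = 221*(-87) = -19227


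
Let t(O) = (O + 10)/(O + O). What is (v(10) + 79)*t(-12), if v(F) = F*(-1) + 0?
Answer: 23/4 ≈ 5.7500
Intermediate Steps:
v(F) = -F (v(F) = -F + 0 = -F)
t(O) = (10 + O)/(2*O) (t(O) = (10 + O)/((2*O)) = (10 + O)*(1/(2*O)) = (10 + O)/(2*O))
(v(10) + 79)*t(-12) = (-1*10 + 79)*((½)*(10 - 12)/(-12)) = (-10 + 79)*((½)*(-1/12)*(-2)) = 69*(1/12) = 23/4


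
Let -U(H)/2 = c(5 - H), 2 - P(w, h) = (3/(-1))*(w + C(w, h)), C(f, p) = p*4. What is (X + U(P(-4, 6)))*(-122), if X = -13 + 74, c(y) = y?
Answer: -21350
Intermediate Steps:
C(f, p) = 4*p
P(w, h) = 2 + 3*w + 12*h (P(w, h) = 2 - 3/(-1)*(w + 4*h) = 2 - 3*(-1)*(w + 4*h) = 2 - (-3)*(w + 4*h) = 2 - (-12*h - 3*w) = 2 + (3*w + 12*h) = 2 + 3*w + 12*h)
X = 61
U(H) = -10 + 2*H (U(H) = -2*(5 - H) = -10 + 2*H)
(X + U(P(-4, 6)))*(-122) = (61 + (-10 + 2*(2 + 3*(-4) + 12*6)))*(-122) = (61 + (-10 + 2*(2 - 12 + 72)))*(-122) = (61 + (-10 + 2*62))*(-122) = (61 + (-10 + 124))*(-122) = (61 + 114)*(-122) = 175*(-122) = -21350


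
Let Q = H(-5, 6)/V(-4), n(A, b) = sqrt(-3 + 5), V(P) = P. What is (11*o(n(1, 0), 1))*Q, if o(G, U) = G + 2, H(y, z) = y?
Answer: 55/2 + 55*sqrt(2)/4 ≈ 46.945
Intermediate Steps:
n(A, b) = sqrt(2)
o(G, U) = 2 + G
Q = 5/4 (Q = -5/(-4) = -5*(-1/4) = 5/4 ≈ 1.2500)
(11*o(n(1, 0), 1))*Q = (11*(2 + sqrt(2)))*(5/4) = (22 + 11*sqrt(2))*(5/4) = 55/2 + 55*sqrt(2)/4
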